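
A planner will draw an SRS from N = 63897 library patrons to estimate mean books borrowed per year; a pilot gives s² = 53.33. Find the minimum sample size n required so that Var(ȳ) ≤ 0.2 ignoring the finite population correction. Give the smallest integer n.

267

Without fpc, n₀ = s²/D = 53.33/0.2 = 266.6500.
Rounding up, n = 267.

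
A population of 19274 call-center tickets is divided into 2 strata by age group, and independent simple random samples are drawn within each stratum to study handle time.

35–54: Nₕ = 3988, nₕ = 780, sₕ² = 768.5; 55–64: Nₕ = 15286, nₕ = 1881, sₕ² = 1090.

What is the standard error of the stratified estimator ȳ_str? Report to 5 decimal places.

0.59461

Var(ȳ_str) = Σₕ Wₕ²(1 − fₕ)sₕ²/nₕ with Wₕ = Nₕ/N, N = 19274.
35–54: Wₕ = 0.20691086; term = 0.20691086²·(1 − 0.19558676)·768.5/780 = 0.033930876.
55–64: Wₕ = 0.79308914; term = 0.79308914²·(1 − 0.12305377)·1090/1881 = 0.31963525.
Sum = 0.35356613.
SE = √(0.35356613) = 0.59461.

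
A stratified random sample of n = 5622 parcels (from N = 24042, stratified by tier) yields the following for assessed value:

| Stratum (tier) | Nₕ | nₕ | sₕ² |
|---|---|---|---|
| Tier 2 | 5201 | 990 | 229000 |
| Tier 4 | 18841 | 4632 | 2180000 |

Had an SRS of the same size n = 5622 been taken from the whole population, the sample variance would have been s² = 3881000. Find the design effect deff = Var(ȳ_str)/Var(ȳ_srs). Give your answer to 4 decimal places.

Var(ȳ_str) = Σ Wₕ²(1−fₕ)sₕ²/nₕ with Wₕ = Nₕ/24042:
  Tier 2: (5201/24042)²·(1−990/5201)·229000/990 = 8.7645818
  Tier 4: (18841/24042)²·(1−4632/18841)·2180000/4632 = 217.97878
  → Var(ȳ_str) = 226.74336.
Var(ȳ_srs) = (1 − 5622/24042)·3881000/5622 = 528.89789.
deff = 226.74336 / 528.89789 = 0.4287.

0.4287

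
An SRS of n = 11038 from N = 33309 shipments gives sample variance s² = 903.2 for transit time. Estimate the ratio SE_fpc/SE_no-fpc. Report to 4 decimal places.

0.8177

f = n/N = 11038/33309 = 0.33138191.
SE_no-fpc = √(s²/n) = 0.28605317; SE_fpc = √((1−f)s²/n) = 0.23390302.
Ratio = √(1−f) = 0.81769071.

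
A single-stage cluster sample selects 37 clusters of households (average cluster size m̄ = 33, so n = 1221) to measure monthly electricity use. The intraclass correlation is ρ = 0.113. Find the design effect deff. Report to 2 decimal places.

deff = 1 + (33 − 1)·0.113 = 1 + 3.616 = 4.616.

4.62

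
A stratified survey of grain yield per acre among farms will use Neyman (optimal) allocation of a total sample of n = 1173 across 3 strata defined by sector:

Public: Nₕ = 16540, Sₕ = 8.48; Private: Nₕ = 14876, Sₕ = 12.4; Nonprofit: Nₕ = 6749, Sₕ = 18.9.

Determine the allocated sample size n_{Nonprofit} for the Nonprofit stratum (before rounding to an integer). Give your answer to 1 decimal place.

Neyman allocation: nₕ = n·NₕSₕ / Σⱼ NⱼSⱼ.
Σ NⱼSⱼ = 16540·8.48 + 14876·12.4 + 6749·18.9 = 452277.7.
n_{Nonprofit} = 1173·6749·18.9 / 452277.7 = 330.8.

330.8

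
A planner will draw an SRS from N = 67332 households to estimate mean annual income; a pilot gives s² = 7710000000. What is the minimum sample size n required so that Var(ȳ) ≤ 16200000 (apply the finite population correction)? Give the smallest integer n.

Without fpc, n₀ = s²/D = 7710000000/16200000 = 475.9259.
With fpc, (1 − n/N)·s²/n ≤ D requires n ≥ n₀/(1 + n₀/N) = 475.9259/(1 + 475.9259/67332) = 472.5855.
Rounding up, n = 473.

473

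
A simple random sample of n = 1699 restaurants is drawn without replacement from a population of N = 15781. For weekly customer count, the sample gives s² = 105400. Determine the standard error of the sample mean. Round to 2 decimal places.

7.44

Under SRS without replacement, Var(ȳ) = (1 − f)·s²/n with f = n/N = 1699/15781 = 0.10766111.
Var(ȳ) = (1 − 0.10766111)·105400/1699 = 0.89233889·62.036492 = 55.357574.
SE(ȳ) = √(55.357574) = 7.44.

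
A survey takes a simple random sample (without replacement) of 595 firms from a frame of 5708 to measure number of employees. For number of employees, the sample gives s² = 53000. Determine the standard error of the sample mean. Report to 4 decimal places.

Under SRS without replacement, Var(ȳ) = (1 − f)·s²/n with f = n/N = 595/5708 = 0.10423966.
Var(ȳ) = (1 − 0.10423966)·53000/595 = 0.89576034·89.07563 = 79.790417.
SE(ȳ) = √(79.790417) = 8.9325.

8.9325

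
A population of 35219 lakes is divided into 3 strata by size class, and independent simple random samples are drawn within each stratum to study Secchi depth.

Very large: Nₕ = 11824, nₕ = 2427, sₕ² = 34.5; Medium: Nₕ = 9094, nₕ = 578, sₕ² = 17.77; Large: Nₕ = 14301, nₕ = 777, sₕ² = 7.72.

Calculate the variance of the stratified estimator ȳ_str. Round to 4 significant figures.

0.004742

Var(ȳ_str) = Σₕ Wₕ²(1 − fₕ)sₕ²/nₕ with Wₕ = Nₕ/N, N = 35219.
Very large: Wₕ = 0.33572787; term = 0.33572787²·(1 − 0.20526049)·34.5/2427 = 0.0012733533.
Medium: Wₕ = 0.25821290; term = 0.25821290²·(1 − 0.06355839)·17.77/578 = 0.0019195355.
Large: Wₕ = 0.40605923; term = 0.40605923²·(1 − 0.05433186)·7.72/777 = 0.0015492225.
Sum = 0.0047421113.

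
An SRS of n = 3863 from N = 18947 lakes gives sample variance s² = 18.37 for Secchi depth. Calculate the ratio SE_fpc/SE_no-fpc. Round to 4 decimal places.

0.8923

f = n/N = 3863/18947 = 0.20388452.
SE_no-fpc = √(s²/n) = 0.068959202; SE_fpc = √((1−f)s²/n) = 0.061529057.
Ratio = √(1−f) = 0.89225304.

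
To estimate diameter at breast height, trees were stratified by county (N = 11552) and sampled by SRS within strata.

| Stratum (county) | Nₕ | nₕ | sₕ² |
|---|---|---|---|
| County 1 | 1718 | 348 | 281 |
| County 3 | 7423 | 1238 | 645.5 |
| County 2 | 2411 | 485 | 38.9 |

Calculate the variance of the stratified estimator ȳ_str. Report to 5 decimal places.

Var(ȳ_str) = Σₕ Wₕ²(1 − fₕ)sₕ²/nₕ with Wₕ = Nₕ/N, N = 11552.
County 1: Wₕ = 0.14871884; term = 0.14871884²·(1 − 0.20256112)·281/348 = 0.014241523.
County 3: Wₕ = 0.64257271; term = 0.64257271²·(1 − 0.16677893)·645.5/1238 = 0.17938264.
County 2: Wₕ = 0.20870845; term = 0.20870845²·(1 − 0.20116134)·38.9/485 = 0.0027909175.
Sum = 0.19641508.

0.19642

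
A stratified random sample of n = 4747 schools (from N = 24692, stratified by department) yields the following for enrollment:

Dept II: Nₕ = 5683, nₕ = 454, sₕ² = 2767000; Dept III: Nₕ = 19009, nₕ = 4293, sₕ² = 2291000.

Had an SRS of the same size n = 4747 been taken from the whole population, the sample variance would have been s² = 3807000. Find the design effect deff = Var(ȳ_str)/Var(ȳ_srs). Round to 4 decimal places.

Var(ȳ_str) = Σ Wₕ²(1−fₕ)sₕ²/nₕ with Wₕ = Nₕ/24692:
  Dept II: (5683/24692)²·(1−454/5683)·2767000/454 = 297.05514
  Dept III: (19009/24692)²·(1−4293/19009)·2291000/4293 = 244.85034
  → Var(ȳ_str) = 541.90548.
Var(ȳ_srs) = (1 − 4747/24692)·3807000/4747 = 647.80071.
deff = 541.90548 / 647.80071 = 0.8365.

0.8365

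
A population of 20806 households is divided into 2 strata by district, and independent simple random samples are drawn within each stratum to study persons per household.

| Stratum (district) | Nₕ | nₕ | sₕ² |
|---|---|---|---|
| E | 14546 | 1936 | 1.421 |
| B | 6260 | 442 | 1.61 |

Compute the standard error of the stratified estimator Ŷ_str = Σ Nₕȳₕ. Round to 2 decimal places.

Var(Ŷ_str) = Σₕ Nₕ²(1 − fₕ)sₕ²/nₕ.
E: 14546²·(1 − 1936/14546)·1.421/1936 = 134631.72.
B: 6260²·(1 − 442/6260)·1.61/442 = 132663.56.
Sum = 267295.28.
SE = √(267295.28) = 517.01.

517.01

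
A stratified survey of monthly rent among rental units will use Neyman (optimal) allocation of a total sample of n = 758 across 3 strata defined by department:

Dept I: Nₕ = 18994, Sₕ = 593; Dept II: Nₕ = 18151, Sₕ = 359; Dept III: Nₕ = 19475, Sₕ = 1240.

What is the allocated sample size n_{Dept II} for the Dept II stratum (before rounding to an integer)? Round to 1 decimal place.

Neyman allocation: nₕ = n·NₕSₕ / Σⱼ NⱼSⱼ.
Σ NⱼSⱼ = 18994·593 + 18151·359 + 19475·1240 = 4.1928651 × 10^7.
n_{Dept II} = 758·18151·359 / (4.1928651 × 10^7) = 117.8.

117.8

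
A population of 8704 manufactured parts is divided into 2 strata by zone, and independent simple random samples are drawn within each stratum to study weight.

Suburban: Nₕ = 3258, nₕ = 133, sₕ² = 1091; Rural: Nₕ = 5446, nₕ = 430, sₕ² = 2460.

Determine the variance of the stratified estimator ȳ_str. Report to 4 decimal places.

Var(ȳ_str) = Σₕ Wₕ²(1 − fₕ)sₕ²/nₕ with Wₕ = Nₕ/N, N = 8704.
Suburban: Wₕ = 0.37431066; term = 0.37431066²·(1 − 0.04082259)·1091/133 = 1.102393.
Rural: Wₕ = 0.62568934; term = 0.62568934²·(1 − 0.07895703)·2460/430 = 2.0628329.
Sum = 3.1652259.

3.1652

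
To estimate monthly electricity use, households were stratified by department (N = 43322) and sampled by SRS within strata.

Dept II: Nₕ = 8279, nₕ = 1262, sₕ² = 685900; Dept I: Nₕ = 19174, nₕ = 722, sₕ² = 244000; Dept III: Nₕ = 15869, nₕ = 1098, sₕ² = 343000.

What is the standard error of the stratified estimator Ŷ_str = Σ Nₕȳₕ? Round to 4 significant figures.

473700

Var(Ŷ_str) = Σₕ Nₕ²(1 − fₕ)sₕ²/nₕ.
Dept II: 8279²·(1 − 1262/8279)·685900/1262 = 3.1574087 × 10^10.
Dept I: 19174²·(1 − 722/19174)·244000/722 = 1.195663 × 10^11.
Dept III: 15869²·(1 − 1098/15869)·343000/1098 = 7.3223627 × 10^10.
Sum = 2.2436401 × 10^11.
SE = √(2.2436401 × 10^11) = 473700.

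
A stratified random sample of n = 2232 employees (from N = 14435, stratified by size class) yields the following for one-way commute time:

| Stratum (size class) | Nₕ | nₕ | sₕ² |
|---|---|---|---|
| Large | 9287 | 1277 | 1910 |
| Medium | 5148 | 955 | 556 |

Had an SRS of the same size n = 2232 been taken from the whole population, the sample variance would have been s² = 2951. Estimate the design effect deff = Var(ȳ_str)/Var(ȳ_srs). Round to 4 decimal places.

Var(ȳ_str) = Σ Wₕ²(1−fₕ)sₕ²/nₕ with Wₕ = Nₕ/14435:
  Large: (9287/14435)²·(1−1277/9287)·1910/1277 = 0.53397
  Medium: (5148/14435)²·(1−955/5148)·556/955 = 0.060311655
  → Var(ȳ_str) = 0.59428166.
Var(ȳ_srs) = (1 − 2232/14435)·2951/2232 = 1.1176989.
deff = 0.59428166 / 1.1176989 = 0.5317.

0.5317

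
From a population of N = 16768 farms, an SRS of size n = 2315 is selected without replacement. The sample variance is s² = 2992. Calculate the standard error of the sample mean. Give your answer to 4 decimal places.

Under SRS without replacement, Var(ȳ) = (1 − f)·s²/n with f = n/N = 2315/16768 = 0.13806059.
Var(ȳ) = (1 − 0.13806059)·2992/2315 = 0.86193941·1.2924406 = 1.1140055.
SE(ȳ) = √(1.1140055) = 1.0555.

1.0555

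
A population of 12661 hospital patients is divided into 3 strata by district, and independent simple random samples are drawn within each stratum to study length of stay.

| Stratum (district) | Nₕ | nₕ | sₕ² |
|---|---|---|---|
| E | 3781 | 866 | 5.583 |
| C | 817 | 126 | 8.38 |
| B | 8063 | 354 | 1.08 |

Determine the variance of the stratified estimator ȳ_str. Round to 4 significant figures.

Var(ȳ_str) = Σₕ Wₕ²(1 − fₕ)sₕ²/nₕ with Wₕ = Nₕ/N, N = 12661.
E: Wₕ = 0.29863360; term = 0.29863360²·(1 − 0.22903994)·5.583/866 = 4.4326042 × 10^-4.
C: Wₕ = 0.06452887; term = 0.06452887²·(1 − 0.15422277)·8.38/126 = 2.3422733 × 10^-4.
B: Wₕ = 0.63683753; term = 0.63683753²·(1 − 0.04390425)·1.08/354 = 0.0011829848.
Sum = 0.0018604726.

0.001860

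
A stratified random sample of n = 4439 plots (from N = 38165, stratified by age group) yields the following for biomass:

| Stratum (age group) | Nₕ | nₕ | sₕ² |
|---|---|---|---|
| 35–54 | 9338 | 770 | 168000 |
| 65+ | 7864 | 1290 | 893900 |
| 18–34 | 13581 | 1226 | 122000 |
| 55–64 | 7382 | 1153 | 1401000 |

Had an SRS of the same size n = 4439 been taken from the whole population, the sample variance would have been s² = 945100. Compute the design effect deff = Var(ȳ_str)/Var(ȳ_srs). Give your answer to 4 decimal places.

0.4592

Var(ȳ_str) = Σ Wₕ²(1−fₕ)sₕ²/nₕ with Wₕ = Nₕ/38165:
  35–54: (9338/38165)²·(1−770/9338)·168000/770 = 11.984539
  65+: (7864/38165)²·(1−1290/7864)·893900/1290 = 24.594721
  18–34: (13581/38165)²·(1−1226/13581)·122000/1226 = 11.463397
  55–64: (7382/38165)²·(1−1153/7382)·1401000/1153 = 38.359299
  → Var(ȳ_str) = 86.401956.
Var(ȳ_srs) = (1 − 4439/38165)·945100/4439 = 188.14479.
deff = 86.401956 / 188.14479 = 0.4592.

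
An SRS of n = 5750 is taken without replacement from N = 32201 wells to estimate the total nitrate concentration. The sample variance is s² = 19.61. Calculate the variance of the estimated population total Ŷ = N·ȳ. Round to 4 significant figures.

Var(Ŷ) = N²·Var(ȳ) = N²·(1 − n/N)·s²/n.
f = 5750/32201 = 0.17856588; Var(ȳ) = 0.82143412·19.61/5750 = 0.0028014475.
Var(Ŷ) = 32201² · 0.0028014475 = 2.9048332 × 10^6.

2.905 × 10^6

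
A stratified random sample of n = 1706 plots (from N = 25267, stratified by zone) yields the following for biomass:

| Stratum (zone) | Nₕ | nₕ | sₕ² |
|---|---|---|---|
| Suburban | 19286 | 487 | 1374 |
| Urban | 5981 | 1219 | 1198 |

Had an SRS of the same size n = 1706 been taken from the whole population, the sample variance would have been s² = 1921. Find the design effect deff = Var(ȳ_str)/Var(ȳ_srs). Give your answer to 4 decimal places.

Var(ȳ_str) = Σ Wₕ²(1−fₕ)sₕ²/nₕ with Wₕ = Nₕ/25267:
  Suburban: (19286/25267)²·(1−487/19286)·1374/487 = 1.6022391
  Urban: (5981/25267)²·(1−1219/5981)·1198/1219 = 0.043843876
  → Var(ȳ_str) = 1.646083.
Var(ȳ_srs) = (1 − 1706/25267)·1921/1706 = 1.0499978.
deff = 1.646083 / 1.0499978 = 1.5677.

1.5677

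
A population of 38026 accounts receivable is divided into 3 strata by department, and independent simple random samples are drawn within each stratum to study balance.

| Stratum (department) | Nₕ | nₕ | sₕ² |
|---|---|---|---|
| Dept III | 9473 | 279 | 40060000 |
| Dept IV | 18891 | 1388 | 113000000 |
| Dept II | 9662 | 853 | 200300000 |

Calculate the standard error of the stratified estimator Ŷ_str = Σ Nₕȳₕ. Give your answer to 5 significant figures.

Var(Ŷ_str) = Σₕ Nₕ²(1 − fₕ)sₕ²/nₕ.
Dept III: 9473²·(1 − 279/9473)·40060000/279 = 1.2505434 × 10^13.
Dept IV: 18891²·(1 − 1388/18891)·113000000/1388 = 2.6918845 × 10^13.
Dept II: 9662²·(1 − 853/9662)·200300000/853 = 1.9985985 × 10^13.
Sum = 5.9410264 × 10^13.
SE = √(5.9410264 × 10^13) = 7.7078 × 10^6.

7.7078 × 10^6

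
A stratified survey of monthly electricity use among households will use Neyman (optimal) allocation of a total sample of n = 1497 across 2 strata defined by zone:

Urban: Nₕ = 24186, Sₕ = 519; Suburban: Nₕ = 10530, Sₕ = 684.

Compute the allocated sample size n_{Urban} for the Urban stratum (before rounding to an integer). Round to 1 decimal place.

951.2

Neyman allocation: nₕ = n·NₕSₕ / Σⱼ NⱼSⱼ.
Σ NⱼSⱼ = 24186·519 + 10530·684 = 1.9755054 × 10^7.
n_{Urban} = 1497·24186·519 / (1.9755054 × 10^7) = 951.2.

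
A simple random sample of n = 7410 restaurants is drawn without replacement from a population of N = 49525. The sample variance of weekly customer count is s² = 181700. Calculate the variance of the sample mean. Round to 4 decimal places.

Under SRS without replacement, Var(ȳ) = (1 − f)·s²/n with f = n/N = 7410/49525 = 0.14962140.
Var(ȳ) = (1 − 0.14962140)·181700/7410 = 0.85037860·24.520918 = 20.852064.

20.8521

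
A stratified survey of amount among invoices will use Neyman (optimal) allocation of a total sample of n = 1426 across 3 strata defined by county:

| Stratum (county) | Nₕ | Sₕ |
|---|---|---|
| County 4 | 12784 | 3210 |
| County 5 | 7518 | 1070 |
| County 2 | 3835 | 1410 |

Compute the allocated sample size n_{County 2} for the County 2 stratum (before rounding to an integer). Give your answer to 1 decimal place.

Neyman allocation: nₕ = n·NₕSₕ / Σⱼ NⱼSⱼ.
Σ NⱼSⱼ = 12784·3210 + 7518·1070 + 3835·1410 = 5.448825 × 10^7.
n_{County 2} = 1426·3835·1410 / (5.448825 × 10^7) = 141.5.

141.5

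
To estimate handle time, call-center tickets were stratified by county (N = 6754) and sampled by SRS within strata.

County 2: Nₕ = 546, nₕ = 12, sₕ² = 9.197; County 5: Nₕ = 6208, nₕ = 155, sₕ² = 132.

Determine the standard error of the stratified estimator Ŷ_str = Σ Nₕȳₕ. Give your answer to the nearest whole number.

Var(Ŷ_str) = Σₕ Nₕ²(1 − fₕ)sₕ²/nₕ.
County 2: 546²·(1 − 12/546)·9.197/12 = 223459.51.
County 5: 6208²·(1 − 155/6208)·132/155 = 3.2001079 × 10^7.
Sum = 3.2224539 × 10^7.
SE = √(3.2224539 × 10^7) = 5677.

5677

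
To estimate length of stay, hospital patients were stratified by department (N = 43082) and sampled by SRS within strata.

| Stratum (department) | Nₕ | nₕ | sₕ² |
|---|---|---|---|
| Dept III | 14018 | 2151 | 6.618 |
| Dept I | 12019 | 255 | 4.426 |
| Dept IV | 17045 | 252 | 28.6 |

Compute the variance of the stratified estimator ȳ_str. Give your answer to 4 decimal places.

Var(ȳ_str) = Σₕ Wₕ²(1 − fₕ)sₕ²/nₕ with Wₕ = Nₕ/N, N = 43082.
Dept III: Wₕ = 0.32537951; term = 0.32537951²·(1 − 0.15344557)·6.618/2151 = 2.7575388 × 10^-4.
Dept I: Wₕ = 0.27897962; term = 0.27897962²·(1 − 0.02121641)·4.426/255 = 0.0013222174.
Dept IV: Wₕ = 0.39564087; term = 0.39564087²·(1 − 0.01478439)·28.6/252 = 0.017502459.
Sum = 0.01910043.

0.0191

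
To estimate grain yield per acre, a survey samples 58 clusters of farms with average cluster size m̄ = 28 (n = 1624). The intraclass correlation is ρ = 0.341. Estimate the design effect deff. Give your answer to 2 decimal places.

deff = 1 + (28 − 1)·0.341 = 1 + 9.207 = 10.207.

10.21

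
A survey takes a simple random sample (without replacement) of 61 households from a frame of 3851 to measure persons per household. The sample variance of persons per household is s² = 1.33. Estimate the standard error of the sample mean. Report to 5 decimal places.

Under SRS without replacement, Var(ȳ) = (1 − f)·s²/n with f = n/N = 61/3851 = 0.01584004.
Var(ȳ) = (1 − 0.01584004)·1.33/61 = 0.98415996·0.021803279 = 0.021457914.
SE(ȳ) = √(0.021457914) = 0.14649.

0.14649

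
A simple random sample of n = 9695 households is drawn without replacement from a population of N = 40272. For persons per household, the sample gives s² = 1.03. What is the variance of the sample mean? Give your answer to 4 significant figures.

Under SRS without replacement, Var(ȳ) = (1 − f)·s²/n with f = n/N = 9695/40272 = 0.24073798.
Var(ȳ) = (1 − 0.24073798)·1.03/9695 = 0.75926202·1.0624033 × 10^-4 = 8.0664247 × 10^-5.

8.066 × 10^-5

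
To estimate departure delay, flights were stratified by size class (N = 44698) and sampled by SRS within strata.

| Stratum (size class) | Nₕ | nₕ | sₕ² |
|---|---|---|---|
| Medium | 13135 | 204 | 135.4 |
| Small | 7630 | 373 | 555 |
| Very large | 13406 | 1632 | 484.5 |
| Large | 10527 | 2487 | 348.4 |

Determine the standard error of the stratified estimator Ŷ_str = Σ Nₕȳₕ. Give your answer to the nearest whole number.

Var(Ŷ_str) = Σₕ Nₕ²(1 − fₕ)sₕ²/nₕ.
Medium: 13135²·(1 − 204/13135)·135.4/204 = 1.127329 × 10^8.
Small: 7630²·(1 − 373/7630)·555/373 = 8.2388351 × 10^7.
Very large: 13406²·(1 − 1632/13406)·484.5/1632 = 4.6859416 × 10^7.
Large: 10527²·(1 − 2487/10527)·348.4/2487 = 1.1856678 × 10^7.
Sum = 2.5383735 × 10^8.
SE = √(2.5383735 × 10^8) = 15932.

15932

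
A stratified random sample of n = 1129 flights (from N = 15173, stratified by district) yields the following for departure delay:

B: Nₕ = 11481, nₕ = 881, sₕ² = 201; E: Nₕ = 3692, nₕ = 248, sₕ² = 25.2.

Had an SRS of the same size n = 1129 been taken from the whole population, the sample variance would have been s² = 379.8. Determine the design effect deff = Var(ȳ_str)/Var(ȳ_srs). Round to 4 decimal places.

Var(ȳ_str) = Σ Wₕ²(1−fₕ)sₕ²/nₕ with Wₕ = Nₕ/15173:
  B: (11481/15173)²·(1−881/11481)·201/881 = 0.12060431
  E: (3692/15173)²·(1−248/3692)·25.2/248 = 0.0056121695
  → Var(ȳ_str) = 0.12621648.
Var(ȳ_srs) = (1 − 1129/15173)·379.8/1129 = 0.31137259.
deff = 0.12621648 / 0.31137259 = 0.4054.

0.4054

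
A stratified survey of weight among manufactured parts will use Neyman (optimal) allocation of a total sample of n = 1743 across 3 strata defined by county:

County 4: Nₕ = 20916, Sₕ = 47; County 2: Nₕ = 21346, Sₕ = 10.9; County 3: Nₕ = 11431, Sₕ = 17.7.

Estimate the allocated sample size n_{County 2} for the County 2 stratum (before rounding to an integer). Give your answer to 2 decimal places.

Neyman allocation: nₕ = n·NₕSₕ / Σⱼ NⱼSⱼ.
Σ NⱼSⱼ = 20916·47 + 21346·10.9 + 11431·17.7 = 1.4180521 × 10^6.
n_{County 2} = 1743·21346·10.9 / (1.4180521 × 10^6) = 285.99.

285.99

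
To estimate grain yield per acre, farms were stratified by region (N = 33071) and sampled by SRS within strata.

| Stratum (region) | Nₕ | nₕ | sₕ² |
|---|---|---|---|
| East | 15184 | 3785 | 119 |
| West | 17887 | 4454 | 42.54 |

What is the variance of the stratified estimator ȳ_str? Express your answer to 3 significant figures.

Var(ȳ_str) = Σₕ Wₕ²(1 − fₕ)sₕ²/nₕ with Wₕ = Nₕ/N, N = 33071.
East: Wₕ = 0.45913338; term = 0.45913338²·(1 − 0.24927555)·119/3785 = 0.0049755303.
West: Wₕ = 0.54086662; term = 0.54086662²·(1 − 0.24900766)·42.54/4454 = 0.0020982785.
Sum = 0.0070738088.

0.00707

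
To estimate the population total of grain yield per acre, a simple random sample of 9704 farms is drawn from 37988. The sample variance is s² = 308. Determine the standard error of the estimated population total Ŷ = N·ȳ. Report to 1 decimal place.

Var(Ŷ) = N²·Var(ȳ) = N²·(1 − n/N)·s²/n.
f = 9704/37988 = 0.25544909; Var(ȳ) = 0.74455091·308/9704 = 0.023631665.
Var(Ŷ) = 37988² · 0.023631665 = 3.4102576 × 10^7.
SE(Ŷ) = √(3.4102576 × 10^7) = 5839.7.

5839.7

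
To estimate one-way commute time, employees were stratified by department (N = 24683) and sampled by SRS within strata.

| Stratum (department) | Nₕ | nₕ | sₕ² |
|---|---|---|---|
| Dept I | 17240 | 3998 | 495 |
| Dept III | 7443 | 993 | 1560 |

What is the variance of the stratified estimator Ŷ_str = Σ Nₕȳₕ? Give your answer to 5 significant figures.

Var(Ŷ_str) = Σₕ Nₕ²(1 − fₕ)sₕ²/nₕ.
Dept I: 17240²·(1 − 3998/17240)·495/3998 = 2.8265278 × 10^7.
Dept III: 7443²·(1 − 993/7443)·1560/993 = 7.5419402 × 10^7.
Sum = 1.0368468 × 10^8.

1.0368 × 10^8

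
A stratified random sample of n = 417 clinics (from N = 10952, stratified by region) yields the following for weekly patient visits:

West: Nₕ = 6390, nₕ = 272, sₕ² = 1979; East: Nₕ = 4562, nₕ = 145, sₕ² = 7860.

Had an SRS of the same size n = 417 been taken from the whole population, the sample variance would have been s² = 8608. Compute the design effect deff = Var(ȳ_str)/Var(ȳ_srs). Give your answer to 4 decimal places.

0.5780

Var(ȳ_str) = Σ Wₕ²(1−fₕ)sₕ²/nₕ with Wₕ = Nₕ/10952:
  West: (6390/10952)²·(1−272/6390)·1979/272 = 2.3713756
  East: (4562/10952)²·(1−145/4562)·7860/145 = 9.1064761
  → Var(ȳ_str) = 11.477852.
Var(ȳ_srs) = (1 − 417/10952)·8608/417 = 19.856711.
deff = 11.477852 / 19.856711 = 0.5780.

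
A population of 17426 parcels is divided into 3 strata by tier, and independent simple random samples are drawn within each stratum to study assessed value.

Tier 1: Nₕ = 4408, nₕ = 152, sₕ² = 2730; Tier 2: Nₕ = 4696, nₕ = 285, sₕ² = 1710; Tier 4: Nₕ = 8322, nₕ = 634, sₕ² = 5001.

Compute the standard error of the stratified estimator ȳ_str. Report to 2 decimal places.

Var(ȳ_str) = Σₕ Wₕ²(1 − fₕ)sₕ²/nₕ with Wₕ = Nₕ/N, N = 17426.
Tier 1: Wₕ = 0.25295535; term = 0.25295535²·(1 − 0.03448276)·2730/152 = 1.109601.
Tier 2: Wₕ = 0.26948238; term = 0.26948238²·(1 − 0.06068995)·1710/285 = 0.40928043.
Tier 4: Wₕ = 0.47756226; term = 0.47756226²·(1 − 0.07618361)·5001/634 = 1.6619321.
Sum = 3.1808135.
SE = √(3.1808135) = 1.78.

1.78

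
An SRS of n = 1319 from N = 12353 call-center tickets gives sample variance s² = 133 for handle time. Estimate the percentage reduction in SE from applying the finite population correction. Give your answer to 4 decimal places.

f = n/N = 1319/12353 = 0.10677568.
SE_no-fpc = √(s²/n) = 0.31754364; SE_fpc = √((1−f)s²/n) = 0.30011223.
Ratio = √(1−f) = 0.94510545. Reduction = 100·(1 − 0.94510545) = 5.4895%.

5.4895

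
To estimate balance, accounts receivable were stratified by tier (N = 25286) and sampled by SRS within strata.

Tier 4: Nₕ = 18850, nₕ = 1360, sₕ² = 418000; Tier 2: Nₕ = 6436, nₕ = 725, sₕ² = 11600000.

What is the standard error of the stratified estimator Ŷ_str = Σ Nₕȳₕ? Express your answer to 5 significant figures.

830320

Var(Ŷ_str) = Σₕ Nₕ²(1 − fₕ)sₕ²/nₕ.
Tier 4: 18850²·(1 − 1360/18850)·418000/1360 = 1.0133012 × 10^11.
Tier 2: 6436²·(1 − 725/6436)·11600000/725 = 5.8809594 × 10^11.
Sum = 6.8942606 × 10^11.
SE = √(6.8942606 × 10^11) = 830320.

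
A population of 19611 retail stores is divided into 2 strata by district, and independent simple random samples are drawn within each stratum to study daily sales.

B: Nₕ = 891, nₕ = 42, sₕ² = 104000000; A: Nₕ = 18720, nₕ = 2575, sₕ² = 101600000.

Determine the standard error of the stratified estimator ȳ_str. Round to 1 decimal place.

Var(ȳ_str) = Σₕ Wₕ²(1 − fₕ)sₕ²/nₕ with Wₕ = Nₕ/N, N = 19611.
B: Wₕ = 0.04543369; term = 0.04543369²·(1 − 0.04713805)·104000000/42 = 4870.4598.
A: Wₕ = 0.95456631; term = 0.95456631²·(1 − 0.13755342)·101600000/2575 = 31007.081.
Sum = 35877.541.
SE = √(35877.541) = 189.4.

189.4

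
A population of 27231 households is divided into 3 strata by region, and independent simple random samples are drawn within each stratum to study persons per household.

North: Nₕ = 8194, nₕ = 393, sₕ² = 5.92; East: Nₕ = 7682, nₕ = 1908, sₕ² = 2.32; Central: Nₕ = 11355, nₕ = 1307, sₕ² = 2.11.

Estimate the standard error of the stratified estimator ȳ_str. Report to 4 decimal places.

0.0402

Var(ȳ_str) = Σₕ Wₕ²(1 − fₕ)sₕ²/nₕ with Wₕ = Nₕ/N, N = 27231.
North: Wₕ = 0.30090705; term = 0.30090705²·(1 − 0.04796192)·5.92/393 = 0.0012985187.
East: Wₕ = 0.28210495; term = 0.28210495²·(1 − 0.24837282)·2.32/1908 = 7.2733338 × 10^-5.
Central: Wₕ = 0.41698799; term = 0.41698799²·(1 − 0.11510348)·2.11/1307 = 2.4839706 × 10^-4.
Sum = 0.0016196491.
SE = √(0.0016196491) = 0.0402.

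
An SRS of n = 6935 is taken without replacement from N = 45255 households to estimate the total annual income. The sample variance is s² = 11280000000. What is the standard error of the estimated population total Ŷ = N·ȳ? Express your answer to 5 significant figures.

Var(Ŷ) = N²·Var(ȳ) = N²·(1 − n/N)·s²/n.
f = 6935/45255 = 0.15324274; Var(ȳ) = 0.84675726·11280000000/6935 = 1.3772779 × 10^6.
Var(Ŷ) = 45255² · (1.3772779 × 10^6) = 2.8206858 × 10^15.
SE(Ŷ) = √(2.8206858 × 10^15) = 5.3110 × 10^7.

5.3110 × 10^7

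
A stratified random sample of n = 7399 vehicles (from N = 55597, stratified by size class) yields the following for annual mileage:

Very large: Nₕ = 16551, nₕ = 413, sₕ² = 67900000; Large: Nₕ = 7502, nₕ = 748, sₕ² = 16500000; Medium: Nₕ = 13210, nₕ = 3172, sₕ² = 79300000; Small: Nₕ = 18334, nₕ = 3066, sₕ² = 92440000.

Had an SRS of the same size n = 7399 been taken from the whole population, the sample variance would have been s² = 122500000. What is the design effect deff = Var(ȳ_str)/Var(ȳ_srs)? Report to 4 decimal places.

Var(ȳ_str) = Σ Wₕ²(1−fₕ)sₕ²/nₕ with Wₕ = Nₕ/55597:
  Very large: (16551/55597)²·(1−413/16551)·67900000/413 = 14206.626
  Large: (7502/55597)²·(1−748/7502)·16500000/748 = 361.59111
  Medium: (13210/55597)²·(1−3172/13210)·79300000/3172 = 1072.4753
  Small: (18334/55597)²·(1−3066/18334)·92440000/3066 = 2730.3885
  → Var(ȳ_str) = 18371.081.
Var(ȳ_srs) = (1 − 7399/55597)·122500000/7399 = 14352.935.
deff = 18371.081 / 14352.935 = 1.2800.

1.2800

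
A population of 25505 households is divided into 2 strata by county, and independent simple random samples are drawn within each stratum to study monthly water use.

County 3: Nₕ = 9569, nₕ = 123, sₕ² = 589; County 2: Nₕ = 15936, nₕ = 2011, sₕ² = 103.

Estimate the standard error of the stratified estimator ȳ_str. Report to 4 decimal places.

0.8264

Var(ȳ_str) = Σₕ Wₕ²(1 − fₕ)sₕ²/nₕ with Wₕ = Nₕ/N, N = 25505.
County 3: Wₕ = 0.37518134; term = 0.37518134²·(1 − 0.01285401)·589/123 = 0.66538656.
County 2: Wₕ = 0.62481866; term = 0.62481866²·(1 − 0.12619227)·103/2011 = 0.017472258.
Sum = 0.68285882.
SE = √(0.68285882) = 0.8264.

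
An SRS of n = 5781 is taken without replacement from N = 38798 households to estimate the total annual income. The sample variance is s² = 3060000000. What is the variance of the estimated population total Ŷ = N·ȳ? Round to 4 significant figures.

Var(Ŷ) = N²·Var(ȳ) = N²·(1 − n/N)·s²/n.
f = 5781/38798 = 0.14900253; Var(ȳ) = 0.85099747·3060000000/5781 = 450450.14.
Var(Ŷ) = 38798² · 450450.14 = 6.7805575 × 10^14.

6.781 × 10^14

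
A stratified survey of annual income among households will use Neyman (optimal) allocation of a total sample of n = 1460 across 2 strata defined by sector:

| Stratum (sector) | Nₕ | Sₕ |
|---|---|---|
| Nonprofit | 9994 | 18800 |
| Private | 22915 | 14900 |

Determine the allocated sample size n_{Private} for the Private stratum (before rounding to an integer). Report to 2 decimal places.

Neyman allocation: nₕ = n·NₕSₕ / Σⱼ NⱼSⱼ.
Σ NⱼSⱼ = 9994·18800 + 22915·14900 = 5.293207 × 10^8.
n_{Private} = 1460·22915·14900 / (5.293207 × 10^8) = 941.76.

941.76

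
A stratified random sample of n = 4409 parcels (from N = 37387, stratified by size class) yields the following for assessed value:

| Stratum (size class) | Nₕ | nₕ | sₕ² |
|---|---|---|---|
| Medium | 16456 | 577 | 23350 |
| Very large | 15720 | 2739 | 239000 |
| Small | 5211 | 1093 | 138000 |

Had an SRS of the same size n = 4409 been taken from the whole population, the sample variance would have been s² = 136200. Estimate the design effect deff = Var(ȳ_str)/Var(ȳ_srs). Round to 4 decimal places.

Var(ȳ_str) = Σ Wₕ²(1−fₕ)sₕ²/nₕ with Wₕ = Nₕ/37387:
  Medium: (16456/37387)²·(1−577/16456)·23350/577 = 7.5651451
  Very large: (15720/37387)²·(1−2739/15720)·239000/2739 = 12.738706
  Small: (5211/37387)²·(1−1093/5211)·138000/1093 = 1.9383183
  → Var(ȳ_str) = 22.242169.
Var(ȳ_srs) = (1 − 4409/37387)·136200/4409 = 27.248381.
deff = 22.242169 / 27.248381 = 0.8163.

0.8163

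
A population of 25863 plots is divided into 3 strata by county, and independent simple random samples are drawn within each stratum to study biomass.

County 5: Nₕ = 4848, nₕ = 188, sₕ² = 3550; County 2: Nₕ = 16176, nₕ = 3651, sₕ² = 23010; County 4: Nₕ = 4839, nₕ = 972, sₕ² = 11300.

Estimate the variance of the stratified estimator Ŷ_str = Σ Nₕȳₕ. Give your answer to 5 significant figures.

1.9210 × 10^9

Var(Ŷ_str) = Σₕ Nₕ²(1 − fₕ)sₕ²/nₕ.
County 5: 4848²·(1 − 188/4848)·3550/188 = 4.2659821 × 10^8.
County 2: 16176²·(1 − 3651/16176)·23010/3651 = 1.2768905 × 10^9.
County 4: 4839²·(1 − 972/4839)·11300/972 = 2.1754143 × 10^8.
Sum = 1.9210301 × 10^9.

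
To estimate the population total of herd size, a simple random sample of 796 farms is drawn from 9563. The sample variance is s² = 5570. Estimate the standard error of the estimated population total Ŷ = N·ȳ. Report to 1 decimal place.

Var(Ŷ) = N²·Var(ȳ) = N²·(1 − n/N)·s²/n.
f = 796/9563 = 0.08323748; Var(ȳ) = 0.91676252·5570/796 = 6.4150342.
Var(Ŷ) = 9563² · 6.4150342 = 5.8666109 × 10^8.
SE(Ŷ) = √(5.8666109 × 10^8) = 24221.1.

24221.1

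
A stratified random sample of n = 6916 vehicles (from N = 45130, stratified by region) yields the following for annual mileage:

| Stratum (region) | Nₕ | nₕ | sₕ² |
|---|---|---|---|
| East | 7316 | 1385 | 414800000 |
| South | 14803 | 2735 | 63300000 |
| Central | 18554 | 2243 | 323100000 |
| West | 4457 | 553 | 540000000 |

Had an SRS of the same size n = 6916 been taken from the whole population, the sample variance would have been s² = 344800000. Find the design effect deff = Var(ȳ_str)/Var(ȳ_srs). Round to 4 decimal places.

Var(ȳ_str) = Σ Wₕ²(1−fₕ)sₕ²/nₕ with Wₕ = Nₕ/45130:
  East: (7316/45130)²·(1−1385/7316)·414800000/1385 = 6380.5766
  South: (14803/45130)²·(1−2735/14803)·63300000/2735 = 2030.022
  Central: (18554/45130)²·(1−2243/18554)·323100000/2243 = 21404.011
  West: (4457/45130)²·(1−553/4457)·540000000/553 = 8342.3884
  → Var(ȳ_str) = 38156.998.
Var(ȳ_srs) = (1 − 6916/45130)·344800000/6916 = 42215.257.
deff = 38156.998 / 42215.257 = 0.9039.

0.9039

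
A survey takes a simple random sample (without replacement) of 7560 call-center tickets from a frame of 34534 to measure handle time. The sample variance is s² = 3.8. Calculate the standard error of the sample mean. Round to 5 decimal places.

Under SRS without replacement, Var(ȳ) = (1 − f)·s²/n with f = n/N = 7560/34534 = 0.21891469.
Var(ȳ) = (1 − 0.21891469)·3.8/7560 = 0.78108531·5.026455 × 10^-4 = 3.9260902 × 10^-4.
SE(ȳ) = √(3.9260902 × 10^-4) = 0.01981.

0.01981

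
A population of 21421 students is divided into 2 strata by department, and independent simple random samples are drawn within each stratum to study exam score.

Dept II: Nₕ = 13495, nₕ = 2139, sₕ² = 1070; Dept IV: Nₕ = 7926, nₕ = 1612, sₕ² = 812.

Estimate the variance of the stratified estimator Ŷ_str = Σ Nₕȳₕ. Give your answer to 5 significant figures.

Var(Ŷ_str) = Σₕ Nₕ²(1 − fₕ)sₕ²/nₕ.
Dept II: 13495²·(1 − 2139/13495)·1070/2139 = 7.6660433 × 10^7.
Dept IV: 7926²·(1 − 1612/7926)·812/1612 = 2.5208653 × 10^7.
Sum = 1.0186909 × 10^8.

1.0187 × 10^8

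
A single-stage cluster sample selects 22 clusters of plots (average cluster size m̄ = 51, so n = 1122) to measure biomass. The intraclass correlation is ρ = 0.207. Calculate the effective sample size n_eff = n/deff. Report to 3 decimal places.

deff = 1 + (51 − 1)·0.207 = 1 + 10.35 = 11.35.
n_eff = 1122 / 11.35 = 98.855.

98.855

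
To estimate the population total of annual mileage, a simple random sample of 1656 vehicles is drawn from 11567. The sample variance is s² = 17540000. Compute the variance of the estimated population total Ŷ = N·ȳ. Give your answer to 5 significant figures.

1.2142 × 10^12

Var(Ŷ) = N²·Var(ȳ) = N²·(1 − n/N)·s²/n.
f = 1656/11567 = 0.14316590; Var(ȳ) = 0.85683410·17540000/1656 = 9075.4046.
Var(Ŷ) = 11567² · 9075.4046 = 1.2142482 × 10^12.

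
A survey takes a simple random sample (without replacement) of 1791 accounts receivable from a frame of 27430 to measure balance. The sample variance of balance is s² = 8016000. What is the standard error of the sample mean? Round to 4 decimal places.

64.6798

Under SRS without replacement, Var(ȳ) = (1 − f)·s²/n with f = n/N = 1791/27430 = 0.06529347.
Var(ȳ) = (1 − 0.06529347)·8016000/1791 = 0.93470653·4475.7119 = 4183.4771.
SE(ȳ) = √(4183.4771) = 64.6798.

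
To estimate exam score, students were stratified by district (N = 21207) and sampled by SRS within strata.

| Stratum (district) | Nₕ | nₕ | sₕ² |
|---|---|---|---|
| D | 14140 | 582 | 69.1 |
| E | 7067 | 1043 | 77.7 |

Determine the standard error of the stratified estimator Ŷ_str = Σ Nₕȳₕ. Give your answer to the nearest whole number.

5092

Var(Ŷ_str) = Σₕ Nₕ²(1 − fₕ)sₕ²/nₕ.
D: 14140²·(1 − 582/14140)·69.1/582 = 2.2761459 × 10^7.
E: 7067²·(1 − 1043/7067)·77.7/1043 = 3.1714419 × 10^6.
Sum = 2.5932901 × 10^7.
SE = √(2.5932901 × 10^7) = 5092.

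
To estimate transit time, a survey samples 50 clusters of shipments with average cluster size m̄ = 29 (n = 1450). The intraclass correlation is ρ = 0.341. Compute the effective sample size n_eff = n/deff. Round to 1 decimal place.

137.5

deff = 1 + (29 − 1)·0.341 = 1 + 9.548 = 10.548.
n_eff = 1450 / 10.548 = 137.5.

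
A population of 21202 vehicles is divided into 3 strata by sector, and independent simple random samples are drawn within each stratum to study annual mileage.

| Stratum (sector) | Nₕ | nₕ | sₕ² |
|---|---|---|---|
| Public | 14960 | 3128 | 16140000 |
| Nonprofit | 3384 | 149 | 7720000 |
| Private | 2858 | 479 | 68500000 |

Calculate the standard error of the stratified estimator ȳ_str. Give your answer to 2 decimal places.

73.87

Var(ȳ_str) = Σₕ Wₕ²(1 − fₕ)sₕ²/nₕ with Wₕ = Nₕ/N, N = 21202.
Public: Wₕ = 0.70559381; term = 0.70559381²·(1 − 0.20909091)·16140000/3128 = 2031.7622.
Nonprofit: Wₕ = 0.15960758; term = 0.15960758²·(1 − 0.04403073)·7720000/149 = 1261.7753.
Private: Wₕ = 0.13479860; term = 0.13479860²·(1 − 0.16759972)·68500000/479 = 2163.0077.
Sum = 5456.5452.
SE = √(5456.5452) = 73.87.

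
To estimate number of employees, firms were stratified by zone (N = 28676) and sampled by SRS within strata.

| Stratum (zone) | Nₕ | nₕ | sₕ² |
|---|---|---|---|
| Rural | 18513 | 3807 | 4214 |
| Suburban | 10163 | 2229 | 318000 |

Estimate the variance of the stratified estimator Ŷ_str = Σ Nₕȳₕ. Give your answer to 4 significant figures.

Var(Ŷ_str) = Σₕ Nₕ²(1 − fₕ)sₕ²/nₕ.
Rural: 18513²·(1 − 3807/18513)·4214/3807 = 3.013582 × 10^8.
Suburban: 10163²·(1 − 2229/10163)·318000/2229 = 1.1503531 × 10^10.
Sum = 1.1804889 × 10^10.

1.180 × 10^10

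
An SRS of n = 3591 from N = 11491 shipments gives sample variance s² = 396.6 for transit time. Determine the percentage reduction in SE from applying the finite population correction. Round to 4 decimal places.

17.0847

f = n/N = 3591/11491 = 0.31250544.
SE_no-fpc = √(s²/n) = 0.33232931; SE_fpc = √((1−f)s²/n) = 0.27555182.
Ratio = √(1−f) = 0.82915292. Reduction = 100·(1 − 0.82915292) = 17.0847%.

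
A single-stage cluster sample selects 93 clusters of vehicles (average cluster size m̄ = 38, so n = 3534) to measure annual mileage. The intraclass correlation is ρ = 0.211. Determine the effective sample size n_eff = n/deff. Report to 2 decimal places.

401.27

deff = 1 + (38 − 1)·0.211 = 1 + 7.807 = 8.807.
n_eff = 3534 / 8.807 = 401.27.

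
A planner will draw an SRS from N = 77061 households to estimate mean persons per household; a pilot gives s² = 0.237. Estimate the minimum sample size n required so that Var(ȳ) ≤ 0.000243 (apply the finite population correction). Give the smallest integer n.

964

Without fpc, n₀ = s²/D = 0.237/0.000243 = 975.3086.
With fpc, (1 − n/N)·s²/n ≤ D requires n ≥ n₀/(1 + n₀/N) = 975.3086/(1 + 975.3086/77061) = 963.1191.
Rounding up, n = 964.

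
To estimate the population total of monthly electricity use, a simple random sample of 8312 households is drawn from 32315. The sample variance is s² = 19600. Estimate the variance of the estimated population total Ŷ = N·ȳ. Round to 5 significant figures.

1.8290 × 10^9

Var(Ŷ) = N²·Var(ȳ) = N²·(1 − n/N)·s²/n.
f = 8312/32315 = 0.25721801; Var(ȳ) = 0.74278199·19600/8312 = 1.7515071.
Var(Ŷ) = 32315² · 1.7515071 = 1.8290274 × 10^9.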